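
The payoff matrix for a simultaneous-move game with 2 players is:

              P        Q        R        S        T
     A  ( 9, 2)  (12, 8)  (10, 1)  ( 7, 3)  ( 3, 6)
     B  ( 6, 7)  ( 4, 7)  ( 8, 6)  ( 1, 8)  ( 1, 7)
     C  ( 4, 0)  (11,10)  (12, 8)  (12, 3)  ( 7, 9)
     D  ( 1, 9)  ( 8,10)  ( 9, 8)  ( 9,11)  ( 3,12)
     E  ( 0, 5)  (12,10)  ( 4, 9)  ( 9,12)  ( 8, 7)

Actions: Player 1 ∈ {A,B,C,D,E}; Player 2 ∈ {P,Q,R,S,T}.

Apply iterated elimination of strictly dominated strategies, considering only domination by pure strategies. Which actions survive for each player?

P1 drop B (A beats it: P:9>6 Q:12>4 R:10>8 S:7>1 T:3>1)
P1 drop D (C beats it: P:4>1 Q:11>8 R:12>9 S:12>9 T:7>3)
P2 drop P (Q beats it: A:8>2 C:10>0 E:10>5)
P2 drop R (Q beats it: A:8>1 C:10>8 E:10>9)
P2 drop T (Q beats it: A:8>6 C:10>9 E:10>7)
P1→{A,C,E} P2→{Q,S}

IESDS → P1:{A,C,E} P2:{Q,S}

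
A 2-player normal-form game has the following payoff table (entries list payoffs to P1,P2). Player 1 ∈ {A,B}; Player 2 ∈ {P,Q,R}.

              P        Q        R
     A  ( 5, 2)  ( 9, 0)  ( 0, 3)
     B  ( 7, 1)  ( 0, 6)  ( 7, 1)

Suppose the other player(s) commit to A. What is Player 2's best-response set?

argmax u_2 = {R}

u_2(P vs A) = 2
u_2(Q vs A) = 0
u_2(R vs A) = 3
max payoff 3 at {R}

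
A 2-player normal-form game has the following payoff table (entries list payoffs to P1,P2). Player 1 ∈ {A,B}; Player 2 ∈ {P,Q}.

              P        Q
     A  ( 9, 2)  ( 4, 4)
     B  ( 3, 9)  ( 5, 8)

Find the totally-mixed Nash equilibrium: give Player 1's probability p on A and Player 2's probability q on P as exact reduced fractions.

P1 indiff ⇒ q·9+(1-q)·4 = q·3+(1-q)·5 ⇒ q(6) = (1-q)(1) ⇒ q = 1/7
P2 indiff ⇒ p·2+(1-p)·9 = p·4+(1-p)·8 ⇒ p(-2) = (1-p)(-1) ⇒ p = 1/3

(p,q) = (1/3, 1/7)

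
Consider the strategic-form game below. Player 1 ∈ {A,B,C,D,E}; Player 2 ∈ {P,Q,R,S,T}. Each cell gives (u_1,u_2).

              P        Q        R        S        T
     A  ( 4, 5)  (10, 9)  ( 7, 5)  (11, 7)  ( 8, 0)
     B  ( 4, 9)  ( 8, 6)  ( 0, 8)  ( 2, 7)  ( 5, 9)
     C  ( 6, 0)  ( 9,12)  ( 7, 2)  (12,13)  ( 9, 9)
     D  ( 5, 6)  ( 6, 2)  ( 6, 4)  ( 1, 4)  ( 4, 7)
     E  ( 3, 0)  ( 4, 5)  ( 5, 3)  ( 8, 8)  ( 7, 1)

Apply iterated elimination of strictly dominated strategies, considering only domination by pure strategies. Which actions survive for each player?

P1 drop B (C beats it: P:6>4 Q:9>8 R:7>0 S:12>2 T:9>5)
P1 drop D (C beats it: P:6>5 Q:9>6 R:7>6 S:12>1 T:9>4)
P1 drop E (A beats it: P:4>3 Q:10>4 R:7>5 S:11>8 T:8>7)
P2 drop P (Q beats it: A:9>5 C:12>0)
P2 drop R (Q beats it: A:9>5 C:12>2)
P2 drop T (Q beats it: A:9>0 C:12>9)
P1→{A,C} P2→{Q,S}

Survivors P1:{A,C} P2:{Q,S}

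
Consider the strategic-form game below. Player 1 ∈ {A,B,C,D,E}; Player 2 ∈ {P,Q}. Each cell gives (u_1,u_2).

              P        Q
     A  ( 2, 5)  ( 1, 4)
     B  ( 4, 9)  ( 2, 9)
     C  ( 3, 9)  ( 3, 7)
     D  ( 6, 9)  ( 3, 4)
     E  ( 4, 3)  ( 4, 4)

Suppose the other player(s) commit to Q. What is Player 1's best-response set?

u_1(A vs Q) = 1
u_1(B vs Q) = 2
u_1(C vs Q) = 3
u_1(D vs Q) = 3
u_1(E vs Q) = 4
max payoff 4 at {E}

P1 best: {E}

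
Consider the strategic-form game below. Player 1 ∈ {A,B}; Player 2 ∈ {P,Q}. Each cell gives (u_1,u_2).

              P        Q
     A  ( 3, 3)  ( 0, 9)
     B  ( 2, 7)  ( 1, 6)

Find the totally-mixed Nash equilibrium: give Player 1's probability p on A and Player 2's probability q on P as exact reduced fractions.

p=1/7, q=1/2

P1 indiff ⇒ q·3+(1-q)·0 = q·2+(1-q)·1 ⇒ q(1) = (1-q)(1) ⇒ q = 1/2
P2 indiff ⇒ p·3+(1-p)·7 = p·9+(1-p)·6 ⇒ p(-6) = (1-p)(-1) ⇒ p = 1/7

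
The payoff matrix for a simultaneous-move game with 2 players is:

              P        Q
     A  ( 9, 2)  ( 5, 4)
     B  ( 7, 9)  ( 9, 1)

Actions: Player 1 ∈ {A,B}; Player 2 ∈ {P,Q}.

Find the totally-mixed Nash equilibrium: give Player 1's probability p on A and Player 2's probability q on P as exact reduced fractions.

P1 indiff ⇒ q·9+(1-q)·5 = q·7+(1-q)·9 ⇒ q(2) = (1-q)(4) ⇒ q = 2/3
P2 indiff ⇒ p·2+(1-p)·9 = p·4+(1-p)·1 ⇒ p(-2) = (1-p)(-8) ⇒ p = 4/5

(p,q) = (4/5, 2/3)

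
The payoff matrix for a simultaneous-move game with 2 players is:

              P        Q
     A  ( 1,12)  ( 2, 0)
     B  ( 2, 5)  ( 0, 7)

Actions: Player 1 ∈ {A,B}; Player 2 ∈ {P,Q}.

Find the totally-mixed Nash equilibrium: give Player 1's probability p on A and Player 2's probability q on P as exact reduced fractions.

P1 mixes 1/7 on A; P2 mixes 2/3 on P

P1 indiff ⇒ q·1+(1-q)·2 = q·2+(1-q)·0 ⇒ q(-1) = (1-q)(-2) ⇒ q = 2/3
P2 indiff ⇒ p·12+(1-p)·5 = p·0+(1-p)·7 ⇒ p(12) = (1-p)(2) ⇒ p = 1/7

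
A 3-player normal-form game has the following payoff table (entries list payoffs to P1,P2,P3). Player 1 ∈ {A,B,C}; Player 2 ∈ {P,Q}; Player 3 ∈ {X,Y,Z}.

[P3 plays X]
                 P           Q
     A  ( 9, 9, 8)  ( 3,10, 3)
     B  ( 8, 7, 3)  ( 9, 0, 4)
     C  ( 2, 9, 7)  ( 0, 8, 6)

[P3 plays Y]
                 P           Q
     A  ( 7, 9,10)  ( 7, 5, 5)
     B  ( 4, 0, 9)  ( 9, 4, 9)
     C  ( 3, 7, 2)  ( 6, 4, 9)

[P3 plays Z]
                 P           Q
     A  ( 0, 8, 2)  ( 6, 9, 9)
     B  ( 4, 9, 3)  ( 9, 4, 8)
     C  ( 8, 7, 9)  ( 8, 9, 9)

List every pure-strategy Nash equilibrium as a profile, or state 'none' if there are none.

(A,P,X): not NE [P2→Q gives 10>9; P3→Y gives 10>8]
(A,P,Y): NE
(A,P,Z): not NE [P1→C gives 8>0; P2→Q gives 9>8; P3→Y gives 10>2]
(A,Q,X): not NE [P1→B gives 9>3; P3→Z gives 9>3]
(A,Q,Y): not NE [P1→B gives 9>7; P2→P gives 9>5; P3→Z gives 9>5]
(A,Q,Z): not NE [P1→B gives 9>6]
(B,P,X): not NE [P1→A gives 9>8; P3→Y gives 9>3]
(B,P,Y): not NE [P1→A gives 7>4; P2→Q gives 4>0]
(B,P,Z): not NE [P1→C gives 8>4; P3→Y gives 9>3]
(B,Q,X): not NE [P2→P gives 7>0; P3→Y gives 9>4]
(B,Q,Y): NE
(B,Q,Z): not NE [P2→P gives 9>4; P3→Y gives 9>8]
(C,P,X): not NE [P1→A gives 9>2; P3→Z gives 9>7]
(C,P,Y): not NE [P1→A gives 7>3; P3→Z gives 9>2]
(C,P,Z): not NE [P2→Q gives 9>7]
(C,Q,X): not NE [P1→B gives 9>0; P2→P gives 9>8; P3→Z gives 9>6]
(C,Q,Y): not NE [P1→B gives 9>6; P2→P gives 7>4]
(C,Q,Z): not NE [P1→B gives 9>8]

PSNE = {(A,P,Y), (B,Q,Y)}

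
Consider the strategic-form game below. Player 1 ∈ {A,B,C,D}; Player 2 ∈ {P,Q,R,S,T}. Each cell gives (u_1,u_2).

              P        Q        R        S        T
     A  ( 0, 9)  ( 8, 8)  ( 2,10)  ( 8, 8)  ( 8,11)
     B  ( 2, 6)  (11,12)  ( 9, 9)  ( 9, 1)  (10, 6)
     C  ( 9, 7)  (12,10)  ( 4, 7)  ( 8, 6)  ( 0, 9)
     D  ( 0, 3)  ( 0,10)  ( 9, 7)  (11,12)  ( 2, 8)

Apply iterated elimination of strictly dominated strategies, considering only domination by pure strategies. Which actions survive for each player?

P1 drop A (B beats it: P:2>0 Q:11>8 R:9>2 S:9>8 T:10>8)
P2 drop P (Q beats it: B:12>6 C:10>7 D:10>3)
P2 drop R (Q beats it: B:12>9 C:10>7 D:10>7)
P2 drop T (Q beats it: B:12>6 C:10>9 D:10>8)
P1→{B,C,D} P2→{Q,S}

Remaining: P1:{B,C,D} P2:{Q,S}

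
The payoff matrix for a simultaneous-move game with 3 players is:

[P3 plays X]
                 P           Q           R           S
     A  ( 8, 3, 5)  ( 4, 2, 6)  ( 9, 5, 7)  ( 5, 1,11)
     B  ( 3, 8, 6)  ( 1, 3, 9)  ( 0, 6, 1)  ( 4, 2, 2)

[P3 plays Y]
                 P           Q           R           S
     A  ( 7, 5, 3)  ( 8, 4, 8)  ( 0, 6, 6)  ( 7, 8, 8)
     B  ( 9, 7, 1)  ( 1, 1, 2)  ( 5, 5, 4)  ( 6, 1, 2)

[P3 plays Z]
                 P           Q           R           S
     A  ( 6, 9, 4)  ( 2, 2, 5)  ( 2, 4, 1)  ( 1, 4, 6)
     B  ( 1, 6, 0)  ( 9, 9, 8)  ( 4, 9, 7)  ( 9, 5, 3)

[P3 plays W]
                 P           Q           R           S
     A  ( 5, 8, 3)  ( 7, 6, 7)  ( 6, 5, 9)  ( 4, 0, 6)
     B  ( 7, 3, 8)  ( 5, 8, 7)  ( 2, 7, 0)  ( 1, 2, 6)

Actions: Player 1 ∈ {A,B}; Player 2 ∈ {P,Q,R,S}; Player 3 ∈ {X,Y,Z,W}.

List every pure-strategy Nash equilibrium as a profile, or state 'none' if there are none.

NE set: (B,R,Z)

(A,P,X): not NE [P2→R gives 5>3]
(A,P,Y): not NE [P1→B gives 9>7; P2→S gives 8>5; P3→X gives 5>3]
(A,P,Z): not NE [P3→X gives 5>4]
(A,P,W): not NE [P1→B gives 7>5; P3→X gives 5>3]
(A,Q,X): not NE [P2→R gives 5>2; P3→Y gives 8>6]
(A,Q,Y): not NE [P2→S gives 8>4]
(A,Q,Z): not NE [P1→B gives 9>2; P2→P gives 9>2; P3→Y gives 8>5]
(A,Q,W): not NE [P2→P gives 8>6; P3→Y gives 8>7]
(A,R,X): not NE [P3→W gives 9>7]
(A,R,Y): not NE [P1→B gives 5>0; P2→S gives 8>6; P3→W gives 9>6]
(A,R,Z): not NE [P1→B gives 4>2; P2→P gives 9>4; P3→W gives 9>1]
(A,R,W): not NE [P2→P gives 8>5]
(A,S,X): not NE [P2→R gives 5>1]
(A,S,Y): not NE [P3→X gives 11>8]
(A,S,Z): not NE [P1→B gives 9>1; P2→P gives 9>4; P3→X gives 11>6]
(A,S,W): not NE [P2→P gives 8>0; P3→X gives 11>6]
(B,P,X): not NE [P1→A gives 8>3; P3→W gives 8>6]
(B,P,Y): not NE [P3→W gives 8>1]
(B,P,Z): not NE [P1→A gives 6>1; P2→R gives 9>6; P3→W gives 8>0]
(B,P,W): not NE [P2→Q gives 8>3]
(B,Q,X): not NE [P1→A gives 4>1; P2→P gives 8>3]
(B,Q,Y): not NE [P1→A gives 8>1; P2→P gives 7>1; P3→X gives 9>2]
(B,Q,Z): not NE [P3→X gives 9>8]
(B,Q,W): not NE [P1→A gives 7>5; P3→X gives 9>7]
(B,R,X): not NE [P1→A gives 9>0; P2→P gives 8>6; P3→Z gives 7>1]
(B,R,Y): not NE [P2→P gives 7>5; P3→Z gives 7>4]
(B,R,Z): NE
(B,R,W): not NE [P1→A gives 6>2; P2→Q gives 8>7; P3→Z gives 7>0]
(B,S,X): not NE [P1→A gives 5>4; P2→P gives 8>2; P3→W gives 6>2]
(B,S,Y): not NE [P1→A gives 7>6; P2→P gives 7>1; P3→W gives 6>2]
(B,S,Z): not NE [P2→R gives 9>5; P3→W gives 6>3]
(B,S,W): not NE [P1→A gives 4>1; P2→Q gives 8>2]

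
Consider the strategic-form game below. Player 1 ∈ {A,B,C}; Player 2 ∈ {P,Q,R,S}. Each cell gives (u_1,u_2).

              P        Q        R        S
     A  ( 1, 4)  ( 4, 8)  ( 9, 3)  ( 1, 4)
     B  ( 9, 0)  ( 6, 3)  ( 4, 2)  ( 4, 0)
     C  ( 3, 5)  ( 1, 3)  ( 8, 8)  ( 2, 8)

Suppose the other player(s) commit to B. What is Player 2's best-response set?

u_2(P vs B) = 0
u_2(Q vs B) = 3
u_2(R vs B) = 2
u_2(S vs B) = 0
max payoff 3 at {Q}

P2 best: {Q}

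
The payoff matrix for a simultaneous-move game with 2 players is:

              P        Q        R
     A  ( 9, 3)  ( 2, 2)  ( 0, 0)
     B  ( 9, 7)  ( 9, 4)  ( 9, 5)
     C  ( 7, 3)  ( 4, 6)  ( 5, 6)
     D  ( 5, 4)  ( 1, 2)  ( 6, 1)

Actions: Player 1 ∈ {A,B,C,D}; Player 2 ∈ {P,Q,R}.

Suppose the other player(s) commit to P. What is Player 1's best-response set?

BR_1 = {A,B}

u_1(A vs P) = 9
u_1(B vs P) = 9
u_1(C vs P) = 7
u_1(D vs P) = 5
max payoff 9 at {A,B}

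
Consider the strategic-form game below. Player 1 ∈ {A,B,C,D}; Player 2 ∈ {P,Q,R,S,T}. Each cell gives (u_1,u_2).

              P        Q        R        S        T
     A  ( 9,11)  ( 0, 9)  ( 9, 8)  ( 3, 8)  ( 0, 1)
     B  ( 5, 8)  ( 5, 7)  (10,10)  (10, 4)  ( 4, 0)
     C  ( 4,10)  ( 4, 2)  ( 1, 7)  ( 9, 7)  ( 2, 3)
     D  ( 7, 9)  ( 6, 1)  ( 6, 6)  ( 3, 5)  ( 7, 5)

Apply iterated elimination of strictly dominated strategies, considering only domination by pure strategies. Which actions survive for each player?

IESDS → P1:{A,B} P2:{P,R}

P1 drop C (B beats it: P:5>4 Q:5>4 R:10>1 S:10>9 T:4>2)
P2 drop Q (P beats it: A:11>9 B:8>7 D:9>1)
P2 drop S (P beats it: A:11>8 B:8>4 D:9>5)
P2 drop T (P beats it: A:11>1 B:8>0 D:9>5)
P1 drop D (A beats it: P:9>7 R:9>6)
P1→{A,B} P2→{P,R}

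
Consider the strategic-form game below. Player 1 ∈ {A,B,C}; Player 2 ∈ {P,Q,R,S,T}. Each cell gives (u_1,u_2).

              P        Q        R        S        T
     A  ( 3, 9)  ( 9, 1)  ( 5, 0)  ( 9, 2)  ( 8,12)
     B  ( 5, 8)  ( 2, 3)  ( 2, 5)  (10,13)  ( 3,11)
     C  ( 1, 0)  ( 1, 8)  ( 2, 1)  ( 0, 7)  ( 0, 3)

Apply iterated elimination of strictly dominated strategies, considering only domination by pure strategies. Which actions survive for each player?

P1 drop C (A beats it: P:3>1 Q:9>1 R:5>2 S:9>0 T:8>0)
P2 drop P (T beats it: A:12>9 B:11>8)
P2 drop Q (S beats it: A:2>1 B:13>3)
P2 drop R (S beats it: A:2>0 B:13>5)
P1→{A,B} P2→{S,T}

Survivors P1:{A,B} P2:{S,T}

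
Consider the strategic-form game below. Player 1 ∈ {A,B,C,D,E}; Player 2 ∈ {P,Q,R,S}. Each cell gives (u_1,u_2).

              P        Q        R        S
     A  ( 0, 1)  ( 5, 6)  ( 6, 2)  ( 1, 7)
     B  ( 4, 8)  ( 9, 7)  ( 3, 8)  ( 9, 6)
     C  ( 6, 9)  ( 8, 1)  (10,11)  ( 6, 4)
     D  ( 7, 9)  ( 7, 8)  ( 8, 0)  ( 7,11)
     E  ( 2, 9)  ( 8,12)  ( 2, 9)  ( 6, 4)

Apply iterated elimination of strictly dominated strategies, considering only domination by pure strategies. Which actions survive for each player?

IESDS → P1:{B,C,D} P2:{P,R,S}

P1 drop A (C beats it: P:6>0 Q:8>5 R:10>6 S:6>1)
P1 drop E (B beats it: P:4>2 Q:9>8 R:3>2 S:9>6)
P2 drop Q (P beats it: B:8>7 C:9>1 D:9>8)
P1→{B,C,D} P2→{P,R,S}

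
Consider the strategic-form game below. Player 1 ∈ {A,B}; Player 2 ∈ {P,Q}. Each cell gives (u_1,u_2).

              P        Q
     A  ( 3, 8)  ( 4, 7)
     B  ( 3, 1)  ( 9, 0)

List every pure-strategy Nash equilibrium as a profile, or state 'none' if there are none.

PSNE = {(A,P), (B,P)}

(A,P): NE
(A,Q): not NE [P1→B gives 9>4; P2→P gives 8>7]
(B,P): NE
(B,Q): not NE [P2→P gives 1>0]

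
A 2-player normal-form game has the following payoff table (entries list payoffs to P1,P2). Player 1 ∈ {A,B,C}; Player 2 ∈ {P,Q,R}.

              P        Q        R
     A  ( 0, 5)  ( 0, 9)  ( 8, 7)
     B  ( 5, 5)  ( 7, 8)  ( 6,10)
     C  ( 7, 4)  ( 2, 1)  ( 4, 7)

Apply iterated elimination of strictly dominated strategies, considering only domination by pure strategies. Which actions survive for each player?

P2 drop P (R beats it: A:7>5 B:10>5 C:7>4)
P1 drop C (B beats it: Q:7>2 R:6>4)
P1→{A,B} P2→{Q,R}

Survivors P1:{A,B} P2:{Q,R}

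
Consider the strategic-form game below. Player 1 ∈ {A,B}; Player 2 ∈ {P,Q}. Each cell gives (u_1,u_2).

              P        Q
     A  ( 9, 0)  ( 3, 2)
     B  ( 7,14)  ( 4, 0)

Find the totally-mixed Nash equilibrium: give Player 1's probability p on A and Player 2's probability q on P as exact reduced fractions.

p=7/8, q=1/3

P1 indiff ⇒ q·9+(1-q)·3 = q·7+(1-q)·4 ⇒ q(2) = (1-q)(1) ⇒ q = 1/3
P2 indiff ⇒ p·0+(1-p)·14 = p·2+(1-p)·0 ⇒ p(-2) = (1-p)(-14) ⇒ p = 7/8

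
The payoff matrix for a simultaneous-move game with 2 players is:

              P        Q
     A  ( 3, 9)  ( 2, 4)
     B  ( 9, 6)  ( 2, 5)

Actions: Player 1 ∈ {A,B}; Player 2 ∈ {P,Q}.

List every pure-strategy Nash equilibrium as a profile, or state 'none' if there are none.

(A,P): not NE [P1→B gives 9>3]
(A,Q): not NE [P2→P gives 9>4]
(B,P): NE
(B,Q): not NE [P2→P gives 6>5]

Nash profiles: (B,P)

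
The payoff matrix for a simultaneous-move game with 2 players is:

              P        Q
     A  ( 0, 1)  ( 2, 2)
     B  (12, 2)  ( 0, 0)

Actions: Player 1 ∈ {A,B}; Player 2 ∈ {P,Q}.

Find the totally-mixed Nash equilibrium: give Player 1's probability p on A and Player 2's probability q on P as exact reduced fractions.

P1 indiff ⇒ q·0+(1-q)·2 = q·12+(1-q)·0 ⇒ q(-12) = (1-q)(-2) ⇒ q = 1/7
P2 indiff ⇒ p·1+(1-p)·2 = p·2+(1-p)·0 ⇒ p(-1) = (1-p)(-2) ⇒ p = 2/3

(p,q) = (2/3, 1/7)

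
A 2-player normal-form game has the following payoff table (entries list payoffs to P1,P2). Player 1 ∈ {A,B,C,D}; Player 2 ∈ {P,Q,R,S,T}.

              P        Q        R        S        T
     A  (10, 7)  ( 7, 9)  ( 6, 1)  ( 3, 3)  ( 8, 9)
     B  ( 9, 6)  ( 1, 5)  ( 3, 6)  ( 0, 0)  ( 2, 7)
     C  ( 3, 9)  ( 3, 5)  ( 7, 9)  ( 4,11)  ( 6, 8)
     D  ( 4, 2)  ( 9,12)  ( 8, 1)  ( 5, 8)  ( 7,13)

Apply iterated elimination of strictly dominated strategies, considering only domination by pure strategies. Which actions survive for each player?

IESDS → P1:{A,D} P2:{Q,T}

P1 drop B (A beats it: P:10>9 Q:7>1 R:6>3 S:3>0 T:8>2)
P1 drop C (D beats it: P:4>3 Q:9>3 R:8>7 S:5>4 T:7>6)
P2 drop P (Q beats it: A:9>7 D:12>2)
P2 drop R (Q beats it: A:9>1 D:12>1)
P2 drop S (Q beats it: A:9>3 D:12>8)
P1→{A,D} P2→{Q,T}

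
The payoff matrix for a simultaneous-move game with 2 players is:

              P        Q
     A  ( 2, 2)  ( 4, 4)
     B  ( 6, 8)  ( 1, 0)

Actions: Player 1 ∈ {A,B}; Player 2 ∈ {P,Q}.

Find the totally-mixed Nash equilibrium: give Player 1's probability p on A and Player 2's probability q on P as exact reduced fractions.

p=4/5, q=3/7

P1 indiff ⇒ q·2+(1-q)·4 = q·6+(1-q)·1 ⇒ q(-4) = (1-q)(-3) ⇒ q = 3/7
P2 indiff ⇒ p·2+(1-p)·8 = p·4+(1-p)·0 ⇒ p(-2) = (1-p)(-8) ⇒ p = 4/5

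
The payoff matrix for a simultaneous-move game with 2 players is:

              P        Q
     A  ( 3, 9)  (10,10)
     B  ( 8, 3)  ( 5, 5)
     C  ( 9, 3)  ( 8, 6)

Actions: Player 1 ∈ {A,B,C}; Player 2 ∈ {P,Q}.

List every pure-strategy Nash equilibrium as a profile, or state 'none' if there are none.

NE set: (A,Q)

(A,P): not NE [P1→C gives 9>3; P2→Q gives 10>9]
(A,Q): NE
(B,P): not NE [P1→C gives 9>8; P2→Q gives 5>3]
(B,Q): not NE [P1→A gives 10>5]
(C,P): not NE [P2→Q gives 6>3]
(C,Q): not NE [P1→A gives 10>8]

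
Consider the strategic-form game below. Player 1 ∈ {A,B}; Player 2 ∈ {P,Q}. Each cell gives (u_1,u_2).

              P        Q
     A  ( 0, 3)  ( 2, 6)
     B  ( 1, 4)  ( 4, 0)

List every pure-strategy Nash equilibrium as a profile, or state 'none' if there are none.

(A,P): not NE [P1→B gives 1>0; P2→Q gives 6>3]
(A,Q): not NE [P1→B gives 4>2]
(B,P): NE
(B,Q): not NE [P2→P gives 4>0]

NE set: (B,P)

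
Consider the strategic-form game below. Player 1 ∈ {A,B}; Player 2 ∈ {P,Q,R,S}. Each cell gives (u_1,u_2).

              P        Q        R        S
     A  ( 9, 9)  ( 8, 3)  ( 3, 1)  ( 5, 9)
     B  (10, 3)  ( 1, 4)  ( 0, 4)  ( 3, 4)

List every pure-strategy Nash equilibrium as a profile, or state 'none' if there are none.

(A,P): not NE [P1→B gives 10>9]
(A,Q): not NE [P2→S gives 9>3]
(A,R): not NE [P2→S gives 9>1]
(A,S): NE
(B,P): not NE [P2→S gives 4>3]
(B,Q): not NE [P1→A gives 8>1]
(B,R): not NE [P1→A gives 3>0]
(B,S): not NE [P1→A gives 5>3]

PSNE = {(A,S)}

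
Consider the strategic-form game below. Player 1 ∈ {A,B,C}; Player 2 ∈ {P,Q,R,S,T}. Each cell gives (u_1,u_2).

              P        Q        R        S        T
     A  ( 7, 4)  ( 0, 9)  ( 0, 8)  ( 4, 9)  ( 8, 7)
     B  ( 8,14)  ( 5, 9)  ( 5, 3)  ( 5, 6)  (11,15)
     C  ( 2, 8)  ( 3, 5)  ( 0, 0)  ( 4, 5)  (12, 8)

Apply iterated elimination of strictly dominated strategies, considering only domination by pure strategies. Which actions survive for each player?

Remaining: P1:{B,C} P2:{P,T}

P1 drop A (B beats it: P:8>7 Q:5>0 R:5>0 S:5>4 T:11>8)
P2 drop Q (P beats it: B:14>9 C:8>5)
P2 drop R (P beats it: B:14>3 C:8>0)
P2 drop S (P beats it: B:14>6 C:8>5)
P1→{B,C} P2→{P,T}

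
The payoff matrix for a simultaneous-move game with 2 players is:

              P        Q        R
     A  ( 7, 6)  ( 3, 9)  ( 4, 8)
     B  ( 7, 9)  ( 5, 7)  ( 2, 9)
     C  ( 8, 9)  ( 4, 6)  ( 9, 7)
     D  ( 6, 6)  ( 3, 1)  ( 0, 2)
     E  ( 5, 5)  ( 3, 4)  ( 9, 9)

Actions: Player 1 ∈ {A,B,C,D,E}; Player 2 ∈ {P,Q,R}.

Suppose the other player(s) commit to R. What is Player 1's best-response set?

BR_1 = {C,E}

u_1(A vs R) = 4
u_1(B vs R) = 2
u_1(C vs R) = 9
u_1(D vs R) = 0
u_1(E vs R) = 9
max payoff 9 at {C,E}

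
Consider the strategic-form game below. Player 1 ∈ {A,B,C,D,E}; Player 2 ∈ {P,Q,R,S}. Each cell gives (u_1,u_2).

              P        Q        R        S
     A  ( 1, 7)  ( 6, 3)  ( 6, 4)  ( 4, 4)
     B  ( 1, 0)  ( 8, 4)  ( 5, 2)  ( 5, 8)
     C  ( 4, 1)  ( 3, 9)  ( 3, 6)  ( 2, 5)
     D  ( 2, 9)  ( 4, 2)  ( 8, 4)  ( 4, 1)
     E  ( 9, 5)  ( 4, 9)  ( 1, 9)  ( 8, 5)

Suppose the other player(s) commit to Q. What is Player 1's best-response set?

P1 best: {B}

u_1(A vs Q) = 6
u_1(B vs Q) = 8
u_1(C vs Q) = 3
u_1(D vs Q) = 4
u_1(E vs Q) = 4
max payoff 8 at {B}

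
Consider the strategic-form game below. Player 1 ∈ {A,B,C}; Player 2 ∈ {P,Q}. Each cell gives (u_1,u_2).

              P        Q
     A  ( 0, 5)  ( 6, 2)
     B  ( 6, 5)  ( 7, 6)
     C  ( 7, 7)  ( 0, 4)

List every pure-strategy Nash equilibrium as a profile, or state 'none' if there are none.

NE set: (B,Q), (C,P)

(A,P): not NE [P1→C gives 7>0]
(A,Q): not NE [P1→B gives 7>6; P2→P gives 5>2]
(B,P): not NE [P1→C gives 7>6; P2→Q gives 6>5]
(B,Q): NE
(C,P): NE
(C,Q): not NE [P1→B gives 7>0; P2→P gives 7>4]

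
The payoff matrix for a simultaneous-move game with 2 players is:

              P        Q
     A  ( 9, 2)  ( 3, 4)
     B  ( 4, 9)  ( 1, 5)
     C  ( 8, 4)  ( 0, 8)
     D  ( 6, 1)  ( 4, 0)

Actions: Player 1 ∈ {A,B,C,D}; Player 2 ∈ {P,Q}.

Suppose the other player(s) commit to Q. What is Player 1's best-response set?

u_1(A vs Q) = 3
u_1(B vs Q) = 1
u_1(C vs Q) = 0
u_1(D vs Q) = 4
max payoff 4 at {D}

argmax u_1 = {D}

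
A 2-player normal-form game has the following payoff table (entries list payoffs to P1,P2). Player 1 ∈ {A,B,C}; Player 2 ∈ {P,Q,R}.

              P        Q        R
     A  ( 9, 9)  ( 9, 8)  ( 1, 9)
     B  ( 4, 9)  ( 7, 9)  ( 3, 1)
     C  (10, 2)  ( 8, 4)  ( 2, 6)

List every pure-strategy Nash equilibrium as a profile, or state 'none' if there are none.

(A,P): not NE [P1→C gives 10>9]
(A,Q): not NE [P2→R gives 9>8]
(A,R): not NE [P1→B gives 3>1]
(B,P): not NE [P1→C gives 10>4]
(B,Q): not NE [P1→A gives 9>7]
(B,R): not NE [P2→Q gives 9>1]
(C,P): not NE [P2→R gives 6>2]
(C,Q): not NE [P1→A gives 9>8; P2→R gives 6>4]
(C,R): not NE [P1→B gives 3>2]

Equilibria: none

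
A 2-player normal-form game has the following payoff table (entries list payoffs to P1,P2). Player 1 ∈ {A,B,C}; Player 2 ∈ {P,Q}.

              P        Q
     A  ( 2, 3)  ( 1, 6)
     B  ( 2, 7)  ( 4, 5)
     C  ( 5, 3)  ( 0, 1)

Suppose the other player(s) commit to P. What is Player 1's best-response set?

argmax u_1 = {C}

u_1(A vs P) = 2
u_1(B vs P) = 2
u_1(C vs P) = 5
max payoff 5 at {C}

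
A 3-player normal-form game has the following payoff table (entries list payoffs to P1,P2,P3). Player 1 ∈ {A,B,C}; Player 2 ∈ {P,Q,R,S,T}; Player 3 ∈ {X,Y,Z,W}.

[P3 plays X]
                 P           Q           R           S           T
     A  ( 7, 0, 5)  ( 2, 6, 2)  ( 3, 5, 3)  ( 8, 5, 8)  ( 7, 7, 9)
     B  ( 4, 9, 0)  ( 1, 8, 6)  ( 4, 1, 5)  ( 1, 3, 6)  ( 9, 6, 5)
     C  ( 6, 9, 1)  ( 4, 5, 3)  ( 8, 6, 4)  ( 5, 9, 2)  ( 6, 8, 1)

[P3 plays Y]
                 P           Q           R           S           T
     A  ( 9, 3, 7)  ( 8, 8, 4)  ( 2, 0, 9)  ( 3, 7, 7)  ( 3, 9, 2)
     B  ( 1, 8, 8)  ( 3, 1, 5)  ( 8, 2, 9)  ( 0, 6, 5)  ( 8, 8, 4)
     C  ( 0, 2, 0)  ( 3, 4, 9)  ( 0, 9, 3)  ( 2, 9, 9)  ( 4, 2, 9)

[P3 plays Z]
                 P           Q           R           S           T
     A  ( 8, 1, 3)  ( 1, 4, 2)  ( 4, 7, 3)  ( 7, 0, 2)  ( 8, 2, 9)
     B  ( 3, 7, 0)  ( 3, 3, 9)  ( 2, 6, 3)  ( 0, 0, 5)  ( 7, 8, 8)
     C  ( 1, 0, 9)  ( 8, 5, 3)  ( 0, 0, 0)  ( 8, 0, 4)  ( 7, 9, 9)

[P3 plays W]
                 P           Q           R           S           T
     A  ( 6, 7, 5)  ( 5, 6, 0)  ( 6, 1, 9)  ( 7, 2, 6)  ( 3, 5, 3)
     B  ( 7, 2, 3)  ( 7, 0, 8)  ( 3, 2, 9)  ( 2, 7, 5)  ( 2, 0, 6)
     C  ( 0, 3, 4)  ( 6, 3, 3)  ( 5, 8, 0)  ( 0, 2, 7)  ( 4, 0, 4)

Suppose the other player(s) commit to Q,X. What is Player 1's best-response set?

P1 best: {C}

u_1(A vs Q,X) = 2
u_1(B vs Q,X) = 1
u_1(C vs Q,X) = 4
max payoff 4 at {C}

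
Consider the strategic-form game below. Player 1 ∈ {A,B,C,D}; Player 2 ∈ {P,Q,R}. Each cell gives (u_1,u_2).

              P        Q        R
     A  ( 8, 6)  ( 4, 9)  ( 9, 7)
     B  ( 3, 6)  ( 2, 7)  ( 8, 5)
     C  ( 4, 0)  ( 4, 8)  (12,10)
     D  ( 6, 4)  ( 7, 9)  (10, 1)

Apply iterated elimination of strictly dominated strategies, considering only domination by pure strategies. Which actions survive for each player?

Survivors P1:{C,D} P2:{Q,R}

P1 drop B (A beats it: P:8>3 Q:4>2 R:9>8)
P2 drop P (Q beats it: A:9>6 C:8>0 D:9>4)
P1 drop A (D beats it: Q:7>4 R:10>9)
P1→{C,D} P2→{Q,R}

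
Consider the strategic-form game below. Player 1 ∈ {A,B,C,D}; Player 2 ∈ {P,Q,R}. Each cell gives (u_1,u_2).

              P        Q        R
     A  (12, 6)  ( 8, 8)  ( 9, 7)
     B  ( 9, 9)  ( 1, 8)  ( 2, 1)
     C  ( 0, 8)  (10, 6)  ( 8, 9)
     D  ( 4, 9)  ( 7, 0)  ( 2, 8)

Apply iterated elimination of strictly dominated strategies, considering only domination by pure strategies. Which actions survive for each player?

Remaining: P1:{A,C} P2:{Q,R}

P1 drop B (A beats it: P:12>9 Q:8>1 R:9>2)
P1 drop D (A beats it: P:12>4 Q:8>7 R:9>2)
P2 drop P (R beats it: A:7>6 C:9>8)
P1→{A,C} P2→{Q,R}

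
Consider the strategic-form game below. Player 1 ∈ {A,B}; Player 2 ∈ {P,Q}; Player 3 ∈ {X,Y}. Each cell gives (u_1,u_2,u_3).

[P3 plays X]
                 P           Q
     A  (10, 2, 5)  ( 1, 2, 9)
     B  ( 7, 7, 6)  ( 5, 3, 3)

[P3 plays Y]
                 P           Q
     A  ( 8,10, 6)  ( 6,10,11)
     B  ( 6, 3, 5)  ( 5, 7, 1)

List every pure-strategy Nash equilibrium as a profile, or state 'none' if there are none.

(A,P,X): not NE [P3→Y gives 6>5]
(A,P,Y): NE
(A,Q,X): not NE [P1→B gives 5>1; P3→Y gives 11>9]
(A,Q,Y): NE
(B,P,X): not NE [P1→A gives 10>7]
(B,P,Y): not NE [P1→A gives 8>6; P2→Q gives 7>3; P3→X gives 6>5]
(B,Q,X): not NE [P2→P gives 7>3]
(B,Q,Y): not NE [P1→A gives 6>5; P3→X gives 3>1]

Nash profiles: (A,P,Y), (A,Q,Y)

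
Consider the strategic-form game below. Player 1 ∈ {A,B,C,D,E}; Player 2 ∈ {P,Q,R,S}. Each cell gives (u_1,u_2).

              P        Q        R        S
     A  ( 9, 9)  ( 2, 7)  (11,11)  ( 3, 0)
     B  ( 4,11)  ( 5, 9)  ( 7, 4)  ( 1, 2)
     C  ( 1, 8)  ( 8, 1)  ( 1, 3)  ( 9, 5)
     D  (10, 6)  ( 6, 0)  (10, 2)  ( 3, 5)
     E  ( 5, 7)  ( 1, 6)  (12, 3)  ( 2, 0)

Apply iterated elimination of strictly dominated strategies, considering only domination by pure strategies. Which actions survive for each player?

P1 drop B (D beats it: P:10>4 Q:6>5 R:10>7 S:3>1)
P2 drop Q (P beats it: A:9>7 C:8>1 D:6>0 E:7>6)
P2 drop S (P beats it: A:9>0 C:8>5 D:6>5 E:7>0)
P1 drop C (A beats it: P:9>1 R:11>1)
P1→{A,D,E} P2→{P,R}

Survivors P1:{A,D,E} P2:{P,R}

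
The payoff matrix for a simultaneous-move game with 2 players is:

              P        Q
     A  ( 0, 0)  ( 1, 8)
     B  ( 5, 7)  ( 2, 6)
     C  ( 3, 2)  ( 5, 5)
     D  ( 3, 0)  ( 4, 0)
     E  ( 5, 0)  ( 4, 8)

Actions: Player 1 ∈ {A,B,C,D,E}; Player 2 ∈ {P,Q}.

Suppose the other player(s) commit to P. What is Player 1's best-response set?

u_1(A vs P) = 0
u_1(B vs P) = 5
u_1(C vs P) = 3
u_1(D vs P) = 3
u_1(E vs P) = 5
max payoff 5 at {B,E}

BR_1 = {B,E}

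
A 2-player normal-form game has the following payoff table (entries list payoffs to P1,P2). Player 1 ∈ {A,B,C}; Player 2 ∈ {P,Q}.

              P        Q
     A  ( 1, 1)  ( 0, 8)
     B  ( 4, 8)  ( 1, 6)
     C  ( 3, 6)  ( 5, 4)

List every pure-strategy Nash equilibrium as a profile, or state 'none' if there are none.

(A,P): not NE [P1→B gives 4>1; P2→Q gives 8>1]
(A,Q): not NE [P1→C gives 5>0]
(B,P): NE
(B,Q): not NE [P1→C gives 5>1; P2→P gives 8>6]
(C,P): not NE [P1→B gives 4>3]
(C,Q): not NE [P2→P gives 6>4]

PSNE = {(B,P)}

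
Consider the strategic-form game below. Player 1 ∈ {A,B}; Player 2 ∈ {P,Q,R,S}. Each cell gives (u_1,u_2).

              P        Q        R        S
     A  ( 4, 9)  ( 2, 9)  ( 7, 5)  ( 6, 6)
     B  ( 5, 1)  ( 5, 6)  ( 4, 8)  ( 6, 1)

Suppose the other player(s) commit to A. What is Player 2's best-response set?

u_2(P vs A) = 9
u_2(Q vs A) = 9
u_2(R vs A) = 5
u_2(S vs A) = 6
max payoff 9 at {P,Q}

argmax u_2 = {P,Q}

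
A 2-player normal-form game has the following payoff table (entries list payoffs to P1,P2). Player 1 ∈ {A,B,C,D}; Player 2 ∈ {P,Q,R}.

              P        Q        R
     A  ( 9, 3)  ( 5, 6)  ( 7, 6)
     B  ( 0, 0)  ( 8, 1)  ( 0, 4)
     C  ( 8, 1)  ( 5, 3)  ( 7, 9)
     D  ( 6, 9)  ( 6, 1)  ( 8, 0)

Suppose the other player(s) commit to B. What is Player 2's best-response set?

BR_2 = {R}

u_2(P vs B) = 0
u_2(Q vs B) = 1
u_2(R vs B) = 4
max payoff 4 at {R}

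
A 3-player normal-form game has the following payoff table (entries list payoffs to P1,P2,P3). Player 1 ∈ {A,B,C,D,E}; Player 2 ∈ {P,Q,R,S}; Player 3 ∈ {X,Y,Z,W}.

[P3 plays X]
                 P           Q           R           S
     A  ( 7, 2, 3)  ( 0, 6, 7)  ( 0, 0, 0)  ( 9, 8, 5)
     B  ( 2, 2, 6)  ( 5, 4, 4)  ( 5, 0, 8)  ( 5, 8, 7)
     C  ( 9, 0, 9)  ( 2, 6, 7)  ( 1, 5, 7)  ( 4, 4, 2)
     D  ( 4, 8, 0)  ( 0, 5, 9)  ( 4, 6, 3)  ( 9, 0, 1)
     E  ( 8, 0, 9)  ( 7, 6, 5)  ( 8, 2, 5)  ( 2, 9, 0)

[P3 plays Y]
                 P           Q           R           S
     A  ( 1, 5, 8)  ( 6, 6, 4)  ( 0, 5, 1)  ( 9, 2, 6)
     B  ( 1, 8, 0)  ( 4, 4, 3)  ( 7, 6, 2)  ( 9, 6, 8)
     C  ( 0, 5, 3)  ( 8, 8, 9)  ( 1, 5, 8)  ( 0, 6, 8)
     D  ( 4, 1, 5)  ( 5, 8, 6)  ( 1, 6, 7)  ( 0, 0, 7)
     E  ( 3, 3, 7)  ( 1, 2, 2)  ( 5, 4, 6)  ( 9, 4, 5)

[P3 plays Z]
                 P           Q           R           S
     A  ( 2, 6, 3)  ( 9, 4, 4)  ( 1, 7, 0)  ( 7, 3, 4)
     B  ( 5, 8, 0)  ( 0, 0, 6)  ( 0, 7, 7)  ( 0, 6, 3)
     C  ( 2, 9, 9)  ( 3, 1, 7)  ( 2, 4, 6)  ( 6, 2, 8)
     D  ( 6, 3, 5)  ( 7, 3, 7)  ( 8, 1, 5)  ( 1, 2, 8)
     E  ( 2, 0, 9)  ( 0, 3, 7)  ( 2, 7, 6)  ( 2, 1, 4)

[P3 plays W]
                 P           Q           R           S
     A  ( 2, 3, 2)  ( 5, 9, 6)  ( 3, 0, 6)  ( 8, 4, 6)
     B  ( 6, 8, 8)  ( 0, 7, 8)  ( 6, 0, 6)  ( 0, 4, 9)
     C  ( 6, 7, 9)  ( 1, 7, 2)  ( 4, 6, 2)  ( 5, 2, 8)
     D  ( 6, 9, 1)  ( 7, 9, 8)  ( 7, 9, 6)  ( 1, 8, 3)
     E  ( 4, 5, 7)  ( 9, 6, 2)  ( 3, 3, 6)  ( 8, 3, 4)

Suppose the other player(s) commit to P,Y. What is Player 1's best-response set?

u_1(A vs P,Y) = 1
u_1(B vs P,Y) = 1
u_1(C vs P,Y) = 0
u_1(D vs P,Y) = 4
u_1(E vs P,Y) = 3
max payoff 4 at {D}

P1 best: {D}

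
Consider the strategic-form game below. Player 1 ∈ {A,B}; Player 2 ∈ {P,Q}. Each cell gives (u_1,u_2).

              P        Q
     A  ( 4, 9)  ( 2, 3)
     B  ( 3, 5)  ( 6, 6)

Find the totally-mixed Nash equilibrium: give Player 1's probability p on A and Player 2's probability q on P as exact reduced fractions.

(p,q) = (1/7, 4/5)

P1 indiff ⇒ q·4+(1-q)·2 = q·3+(1-q)·6 ⇒ q(1) = (1-q)(4) ⇒ q = 4/5
P2 indiff ⇒ p·9+(1-p)·5 = p·3+(1-p)·6 ⇒ p(6) = (1-p)(1) ⇒ p = 1/7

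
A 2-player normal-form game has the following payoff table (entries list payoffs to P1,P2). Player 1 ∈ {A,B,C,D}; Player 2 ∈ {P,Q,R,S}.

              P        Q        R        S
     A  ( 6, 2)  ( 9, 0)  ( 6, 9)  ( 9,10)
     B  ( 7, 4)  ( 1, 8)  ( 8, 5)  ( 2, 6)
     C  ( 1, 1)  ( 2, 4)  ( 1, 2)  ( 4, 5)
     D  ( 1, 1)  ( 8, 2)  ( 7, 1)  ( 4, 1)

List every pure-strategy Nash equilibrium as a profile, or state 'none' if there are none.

PSNE = {(A,S)}

(A,P): not NE [P1→B gives 7>6; P2→S gives 10>2]
(A,Q): not NE [P2→S gives 10>0]
(A,R): not NE [P1→B gives 8>6; P2→S gives 10>9]
(A,S): NE
(B,P): not NE [P2→Q gives 8>4]
(B,Q): not NE [P1→A gives 9>1]
(B,R): not NE [P2→Q gives 8>5]
(B,S): not NE [P1→A gives 9>2; P2→Q gives 8>6]
(C,P): not NE [P1→B gives 7>1; P2→S gives 5>1]
(C,Q): not NE [P1→A gives 9>2; P2→S gives 5>4]
(C,R): not NE [P1→B gives 8>1; P2→S gives 5>2]
(C,S): not NE [P1→A gives 9>4]
(D,P): not NE [P1→B gives 7>1; P2→Q gives 2>1]
(D,Q): not NE [P1→A gives 9>8]
(D,R): not NE [P1→B gives 8>7; P2→Q gives 2>1]
(D,S): not NE [P1→A gives 9>4; P2→Q gives 2>1]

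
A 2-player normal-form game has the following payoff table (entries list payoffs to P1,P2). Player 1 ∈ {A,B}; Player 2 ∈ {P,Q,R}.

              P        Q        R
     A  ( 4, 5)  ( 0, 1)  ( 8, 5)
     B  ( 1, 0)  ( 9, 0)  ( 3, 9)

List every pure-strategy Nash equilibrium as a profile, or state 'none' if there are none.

(A,P): NE
(A,Q): not NE [P1→B gives 9>0; P2→R gives 5>1]
(A,R): NE
(B,P): not NE [P1→A gives 4>1; P2→R gives 9>0]
(B,Q): not NE [P2→R gives 9>0]
(B,R): not NE [P1→A gives 8>3]

Nash profiles: (A,P), (A,R)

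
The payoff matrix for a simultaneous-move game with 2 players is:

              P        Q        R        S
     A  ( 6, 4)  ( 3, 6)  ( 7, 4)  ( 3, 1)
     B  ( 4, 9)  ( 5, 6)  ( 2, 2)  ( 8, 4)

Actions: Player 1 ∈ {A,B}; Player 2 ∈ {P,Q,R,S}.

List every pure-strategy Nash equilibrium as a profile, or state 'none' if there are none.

PSNE: ∅

(A,P): not NE [P2→Q gives 6>4]
(A,Q): not NE [P1→B gives 5>3]
(A,R): not NE [P2→Q gives 6>4]
(A,S): not NE [P1→B gives 8>3; P2→Q gives 6>1]
(B,P): not NE [P1→A gives 6>4]
(B,Q): not NE [P2→P gives 9>6]
(B,R): not NE [P1→A gives 7>2; P2→P gives 9>2]
(B,S): not NE [P2→P gives 9>4]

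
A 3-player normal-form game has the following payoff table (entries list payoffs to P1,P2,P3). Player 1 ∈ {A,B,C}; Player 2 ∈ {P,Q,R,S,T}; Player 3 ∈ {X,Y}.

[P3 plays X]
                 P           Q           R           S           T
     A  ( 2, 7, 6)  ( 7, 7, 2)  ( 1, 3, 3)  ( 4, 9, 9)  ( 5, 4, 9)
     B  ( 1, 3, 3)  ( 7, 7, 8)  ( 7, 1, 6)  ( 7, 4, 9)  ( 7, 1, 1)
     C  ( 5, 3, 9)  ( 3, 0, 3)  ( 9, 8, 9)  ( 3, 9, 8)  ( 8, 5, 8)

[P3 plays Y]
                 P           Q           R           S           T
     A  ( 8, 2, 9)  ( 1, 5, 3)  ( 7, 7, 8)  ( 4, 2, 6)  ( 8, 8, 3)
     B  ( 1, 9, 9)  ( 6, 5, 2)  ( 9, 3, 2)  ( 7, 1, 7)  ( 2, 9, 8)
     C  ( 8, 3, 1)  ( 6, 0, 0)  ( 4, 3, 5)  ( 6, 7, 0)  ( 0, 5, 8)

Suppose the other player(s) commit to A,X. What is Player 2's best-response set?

u_2(P vs A,X) = 7
u_2(Q vs A,X) = 7
u_2(R vs A,X) = 3
u_2(S vs A,X) = 9
u_2(T vs A,X) = 4
max payoff 9 at {S}

BR_2 = {S}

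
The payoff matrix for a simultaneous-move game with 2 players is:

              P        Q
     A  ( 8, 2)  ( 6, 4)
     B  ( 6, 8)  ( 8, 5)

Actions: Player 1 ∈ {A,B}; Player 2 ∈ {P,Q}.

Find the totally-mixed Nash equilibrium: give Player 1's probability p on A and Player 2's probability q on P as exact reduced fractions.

P1 indiff ⇒ q·8+(1-q)·6 = q·6+(1-q)·8 ⇒ q(2) = (1-q)(2) ⇒ q = 1/2
P2 indiff ⇒ p·2+(1-p)·8 = p·4+(1-p)·5 ⇒ p(-2) = (1-p)(-3) ⇒ p = 3/5

(p,q) = (3/5, 1/2)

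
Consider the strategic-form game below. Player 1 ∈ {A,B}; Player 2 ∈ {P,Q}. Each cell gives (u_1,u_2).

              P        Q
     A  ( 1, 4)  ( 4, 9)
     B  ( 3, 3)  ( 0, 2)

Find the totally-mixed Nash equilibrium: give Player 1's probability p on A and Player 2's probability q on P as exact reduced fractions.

P1 indiff ⇒ q·1+(1-q)·4 = q·3+(1-q)·0 ⇒ q(-2) = (1-q)(-4) ⇒ q = 2/3
P2 indiff ⇒ p·4+(1-p)·3 = p·9+(1-p)·2 ⇒ p(-5) = (1-p)(-1) ⇒ p = 1/6

P1 mixes 1/6 on A; P2 mixes 2/3 on P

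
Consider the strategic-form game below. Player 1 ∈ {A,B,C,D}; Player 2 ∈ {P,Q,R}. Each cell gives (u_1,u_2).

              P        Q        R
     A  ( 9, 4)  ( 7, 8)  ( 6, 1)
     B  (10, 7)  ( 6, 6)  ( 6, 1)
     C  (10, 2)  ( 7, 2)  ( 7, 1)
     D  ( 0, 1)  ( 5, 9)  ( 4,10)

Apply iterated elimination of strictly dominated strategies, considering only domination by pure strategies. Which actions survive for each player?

P1 drop D (A beats it: P:9>0 Q:7>5 R:6>4)
P2 drop R (P beats it: A:4>1 B:7>1 C:2>1)
P1→{A,B,C} P2→{P,Q}

Survivors P1:{A,B,C} P2:{P,Q}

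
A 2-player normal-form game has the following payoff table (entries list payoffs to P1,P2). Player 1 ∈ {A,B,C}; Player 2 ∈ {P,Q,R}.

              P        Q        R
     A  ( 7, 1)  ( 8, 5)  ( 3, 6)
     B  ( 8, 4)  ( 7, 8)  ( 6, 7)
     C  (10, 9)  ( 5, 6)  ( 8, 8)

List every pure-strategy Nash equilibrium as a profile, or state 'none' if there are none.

(A,P): not NE [P1→C gives 10>7; P2→R gives 6>1]
(A,Q): not NE [P2→R gives 6>5]
(A,R): not NE [P1→C gives 8>3]
(B,P): not NE [P1→C gives 10>8; P2→Q gives 8>4]
(B,Q): not NE [P1→A gives 8>7]
(B,R): not NE [P1→C gives 8>6; P2→Q gives 8>7]
(C,P): NE
(C,Q): not NE [P1→A gives 8>5; P2→P gives 9>6]
(C,R): not NE [P2→P gives 9>8]

NE set: (C,P)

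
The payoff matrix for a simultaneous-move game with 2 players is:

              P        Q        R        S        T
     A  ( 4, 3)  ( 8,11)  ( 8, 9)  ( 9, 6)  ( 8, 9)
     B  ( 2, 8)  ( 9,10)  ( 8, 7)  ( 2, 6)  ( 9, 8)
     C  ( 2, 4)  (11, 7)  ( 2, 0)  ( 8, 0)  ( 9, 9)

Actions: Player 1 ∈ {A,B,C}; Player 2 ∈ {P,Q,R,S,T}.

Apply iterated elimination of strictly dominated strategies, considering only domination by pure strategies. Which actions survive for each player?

Remaining: P1:{B,C} P2:{Q,T}

P2 drop P (Q beats it: A:11>3 B:10>8 C:7>4)
P2 drop R (Q beats it: A:11>9 B:10>7 C:7>0)
P2 drop S (Q beats it: A:11>6 B:10>6 C:7>0)
P1 drop A (B beats it: Q:9>8 T:9>8)
P1→{B,C} P2→{Q,T}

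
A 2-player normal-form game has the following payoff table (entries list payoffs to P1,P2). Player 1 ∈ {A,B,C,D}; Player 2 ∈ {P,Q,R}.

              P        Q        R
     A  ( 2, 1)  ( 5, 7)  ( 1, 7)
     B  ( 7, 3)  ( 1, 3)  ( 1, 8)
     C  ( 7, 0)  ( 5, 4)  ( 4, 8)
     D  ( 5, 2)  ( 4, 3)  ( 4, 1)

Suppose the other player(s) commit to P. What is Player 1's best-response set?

u_1(A vs P) = 2
u_1(B vs P) = 7
u_1(C vs P) = 7
u_1(D vs P) = 5
max payoff 7 at {B,C}

P1 best: {B,C}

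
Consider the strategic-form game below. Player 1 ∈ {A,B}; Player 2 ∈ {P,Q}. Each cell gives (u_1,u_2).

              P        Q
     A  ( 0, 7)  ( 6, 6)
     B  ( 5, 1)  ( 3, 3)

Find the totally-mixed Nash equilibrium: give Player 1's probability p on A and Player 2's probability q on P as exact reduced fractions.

(p,q) = (2/3, 3/8)

P1 indiff ⇒ q·0+(1-q)·6 = q·5+(1-q)·3 ⇒ q(-5) = (1-q)(-3) ⇒ q = 3/8
P2 indiff ⇒ p·7+(1-p)·1 = p·6+(1-p)·3 ⇒ p(1) = (1-p)(2) ⇒ p = 2/3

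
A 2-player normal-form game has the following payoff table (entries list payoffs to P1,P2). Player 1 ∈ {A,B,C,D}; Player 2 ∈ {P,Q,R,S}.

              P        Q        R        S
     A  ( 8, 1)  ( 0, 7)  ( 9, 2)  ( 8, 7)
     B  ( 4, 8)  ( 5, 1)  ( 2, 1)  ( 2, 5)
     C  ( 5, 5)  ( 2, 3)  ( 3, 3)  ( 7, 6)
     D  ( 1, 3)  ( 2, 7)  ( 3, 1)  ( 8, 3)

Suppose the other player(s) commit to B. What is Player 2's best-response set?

argmax u_2 = {P}

u_2(P vs B) = 8
u_2(Q vs B) = 1
u_2(R vs B) = 1
u_2(S vs B) = 5
max payoff 8 at {P}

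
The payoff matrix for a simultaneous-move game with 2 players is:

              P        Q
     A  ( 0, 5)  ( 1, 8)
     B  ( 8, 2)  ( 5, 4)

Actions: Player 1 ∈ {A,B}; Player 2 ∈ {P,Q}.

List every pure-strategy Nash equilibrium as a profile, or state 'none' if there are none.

PSNE = {(B,Q)}

(A,P): not NE [P1→B gives 8>0; P2→Q gives 8>5]
(A,Q): not NE [P1→B gives 5>1]
(B,P): not NE [P2→Q gives 4>2]
(B,Q): NE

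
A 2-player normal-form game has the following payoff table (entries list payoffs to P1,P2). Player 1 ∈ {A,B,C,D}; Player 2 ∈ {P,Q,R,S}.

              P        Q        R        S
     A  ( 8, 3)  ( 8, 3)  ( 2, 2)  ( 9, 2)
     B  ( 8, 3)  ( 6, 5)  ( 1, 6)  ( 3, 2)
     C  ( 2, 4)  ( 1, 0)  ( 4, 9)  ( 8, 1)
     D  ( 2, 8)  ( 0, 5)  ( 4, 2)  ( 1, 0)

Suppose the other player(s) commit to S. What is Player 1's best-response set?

argmax u_1 = {A}

u_1(A vs S) = 9
u_1(B vs S) = 3
u_1(C vs S) = 8
u_1(D vs S) = 1
max payoff 9 at {A}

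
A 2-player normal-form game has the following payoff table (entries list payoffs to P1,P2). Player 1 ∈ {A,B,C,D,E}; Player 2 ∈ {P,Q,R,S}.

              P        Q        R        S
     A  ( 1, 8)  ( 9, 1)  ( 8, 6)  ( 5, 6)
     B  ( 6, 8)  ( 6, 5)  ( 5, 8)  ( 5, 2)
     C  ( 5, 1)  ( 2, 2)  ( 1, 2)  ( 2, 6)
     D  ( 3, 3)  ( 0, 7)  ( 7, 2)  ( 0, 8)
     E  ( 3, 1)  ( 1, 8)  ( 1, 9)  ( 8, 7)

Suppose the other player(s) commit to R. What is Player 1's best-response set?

u_1(A vs R) = 8
u_1(B vs R) = 5
u_1(C vs R) = 1
u_1(D vs R) = 7
u_1(E vs R) = 1
max payoff 8 at {A}

P1 best: {A}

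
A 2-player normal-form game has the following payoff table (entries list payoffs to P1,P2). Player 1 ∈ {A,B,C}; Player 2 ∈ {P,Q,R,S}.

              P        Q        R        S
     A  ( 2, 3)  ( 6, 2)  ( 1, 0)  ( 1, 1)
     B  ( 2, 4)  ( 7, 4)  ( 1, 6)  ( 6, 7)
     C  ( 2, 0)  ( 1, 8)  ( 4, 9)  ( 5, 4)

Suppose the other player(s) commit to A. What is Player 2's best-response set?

u_2(P vs A) = 3
u_2(Q vs A) = 2
u_2(R vs A) = 0
u_2(S vs A) = 1
max payoff 3 at {P}

P2 best: {P}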